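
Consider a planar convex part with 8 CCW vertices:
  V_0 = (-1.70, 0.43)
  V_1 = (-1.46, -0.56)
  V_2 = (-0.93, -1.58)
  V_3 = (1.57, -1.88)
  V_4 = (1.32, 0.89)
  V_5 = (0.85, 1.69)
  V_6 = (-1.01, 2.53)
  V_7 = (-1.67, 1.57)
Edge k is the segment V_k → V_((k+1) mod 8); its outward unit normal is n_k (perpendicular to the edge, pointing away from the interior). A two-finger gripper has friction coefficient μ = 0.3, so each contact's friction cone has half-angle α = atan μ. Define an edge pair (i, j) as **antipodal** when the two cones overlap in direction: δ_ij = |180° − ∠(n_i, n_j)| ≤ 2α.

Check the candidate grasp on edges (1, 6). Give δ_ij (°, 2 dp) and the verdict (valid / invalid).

δ = 118.03°, invalid

α = atan 0.3 = 16.70°;  2α = 33.40°
edge 1: e_1 = (+0.53, -1.02);  n_1 = (-0.8874, -0.4611)
edge 6: e_6 = (-0.66, -0.96);  n_6 = (-0.8240, +0.5665)
∠(n_1, n_6) = 61.97°
δ = |180° − 61.97°| = 118.03°
118.03° > 2α = 33.40°  →  invalid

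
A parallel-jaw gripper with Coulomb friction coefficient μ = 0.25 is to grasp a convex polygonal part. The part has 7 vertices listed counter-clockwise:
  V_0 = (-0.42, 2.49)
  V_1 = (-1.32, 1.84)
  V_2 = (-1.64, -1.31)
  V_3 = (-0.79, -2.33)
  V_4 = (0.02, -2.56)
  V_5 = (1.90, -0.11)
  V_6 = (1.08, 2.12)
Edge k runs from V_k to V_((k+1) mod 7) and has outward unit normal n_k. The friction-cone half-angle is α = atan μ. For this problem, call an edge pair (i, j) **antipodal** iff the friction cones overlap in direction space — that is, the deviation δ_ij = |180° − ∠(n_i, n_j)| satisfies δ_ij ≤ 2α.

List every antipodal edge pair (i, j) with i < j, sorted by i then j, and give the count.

count = 4; pairs: (0,4), (1,5), (2,5), (3,6)

α = atan 0.25 = 14.04°;  2α = 28.07°
n_0 = (-0.5855, +0.8107)
n_1 = (-0.9949, +0.1011)
n_2 = (-0.7682, -0.6402)
n_3 = (-0.2732, -0.9620)
n_4 = (+0.7933, -0.6088)
n_5 = (+0.9386, +0.3451)
n_6 = (+0.2395, +0.9709)
  (0,1): δ = 131.64°  ·
  (0,2): δ = 86.03°  ·
  (0,3): δ = 51.69°  ·
  (0,4): δ = 16.66°  ✓
  (0,5): δ = 74.35°  ·
  (0,6): δ = 130.31°  ·
  (1,2): δ = 134.39°  ·
  (1,3): δ = 100.05°  ·
  (1,4): δ = 31.70°  ·
  (1,5): δ = 25.99°  ✓
  (1,6): δ = 81.94°  ·
  (2,3): δ = 145.66°  ·
  (2,4): δ = 77.31°  ·
  (2,5): δ = 19.62°  ✓
  (2,6): δ = 36.34°  ·
  (3,4): δ = 111.65°  ·
  (3,5): δ = 53.96°  ·
  (3,6): δ = 2.00°  ✓
  (4,5): δ = 122.31°  ·
  (4,6): δ = 66.36°  ·
  (5,6): δ = 124.05°  ·
antipodal pairs: 4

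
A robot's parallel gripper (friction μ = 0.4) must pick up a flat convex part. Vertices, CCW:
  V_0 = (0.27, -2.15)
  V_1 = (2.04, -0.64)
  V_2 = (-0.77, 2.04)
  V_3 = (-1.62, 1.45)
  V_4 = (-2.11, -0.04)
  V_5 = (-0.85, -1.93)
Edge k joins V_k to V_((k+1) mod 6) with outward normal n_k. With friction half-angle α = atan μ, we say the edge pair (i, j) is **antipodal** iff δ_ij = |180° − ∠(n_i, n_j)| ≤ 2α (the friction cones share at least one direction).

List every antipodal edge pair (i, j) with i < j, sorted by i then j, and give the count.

α = atan 0.4 = 21.80°;  2α = 43.60°
n_0 = (+0.6490, -0.7608)
n_1 = (+0.6902, +0.7236)
n_2 = (-0.5702, +0.8215)
n_3 = (-0.9500, +0.3124)
n_4 = (-0.8321, -0.5547)
n_5 = (-0.1927, -0.9812)
  (0,1): δ = 84.11°  ·
  (0,2): δ = 5.70°  ✓
  (0,3): δ = 31.33°  ✓
  (0,4): δ = 83.22°  ·
  (0,5): δ = 128.42°  ·
  (1,2): δ = 101.59°  ·
  (1,3): δ = 64.56°  ·
  (1,4): δ = 12.67°  ✓
  (1,5): δ = 32.53°  ✓
  (2,3): δ = 142.97°  ·
  (2,4): δ = 91.08°  ·
  (2,5): δ = 45.88°  ·
  (3,4): δ = 128.11°  ·
  (3,5): δ = 82.91°  ·
  (4,5): δ = 134.80°  ·
antipodal pairs: 4

count = 4; pairs: (0,2), (0,3), (1,4), (1,5)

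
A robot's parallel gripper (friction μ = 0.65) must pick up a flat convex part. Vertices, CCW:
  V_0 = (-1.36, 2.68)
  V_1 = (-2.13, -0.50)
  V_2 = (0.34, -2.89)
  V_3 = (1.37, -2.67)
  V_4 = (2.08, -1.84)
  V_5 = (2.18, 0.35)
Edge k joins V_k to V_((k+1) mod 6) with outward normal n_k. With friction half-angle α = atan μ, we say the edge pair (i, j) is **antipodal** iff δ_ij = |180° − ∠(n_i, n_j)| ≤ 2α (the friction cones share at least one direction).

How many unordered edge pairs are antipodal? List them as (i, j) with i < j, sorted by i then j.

count = 6; pairs: (0,2), (0,3), (0,4), (1,4), (1,5), (2,5)

α = atan 0.65 = 33.02°;  2α = 66.05°
n_0 = (-0.9719, +0.2353)
n_1 = (-0.6954, -0.7186)
n_2 = (+0.2089, -0.9779)
n_3 = (+0.7599, -0.6500)
n_4 = (+0.9990, -0.0456)
n_5 = (+0.5498, +0.8353)
  (0,1): δ = 120.45°  ·
  (0,2): δ = 64.33°  ✓
  (0,3): δ = 26.93°  ✓
  (0,4): δ = 11.00°  ✓
  (0,5): δ = 70.26°  ·
  (1,2): δ = 123.89°  ·
  (1,3): δ = 86.49°  ·
  (1,4): δ = 48.56°  ✓
  (1,5): δ = 10.70°  ✓
  (2,3): δ = 142.60°  ·
  (2,4): δ = 104.67°  ·
  (2,5): δ = 45.41°  ✓
  (3,4): δ = 142.07°  ·
  (3,5): δ = 82.81°  ·
  (4,5): δ = 120.74°  ·
antipodal pairs: 6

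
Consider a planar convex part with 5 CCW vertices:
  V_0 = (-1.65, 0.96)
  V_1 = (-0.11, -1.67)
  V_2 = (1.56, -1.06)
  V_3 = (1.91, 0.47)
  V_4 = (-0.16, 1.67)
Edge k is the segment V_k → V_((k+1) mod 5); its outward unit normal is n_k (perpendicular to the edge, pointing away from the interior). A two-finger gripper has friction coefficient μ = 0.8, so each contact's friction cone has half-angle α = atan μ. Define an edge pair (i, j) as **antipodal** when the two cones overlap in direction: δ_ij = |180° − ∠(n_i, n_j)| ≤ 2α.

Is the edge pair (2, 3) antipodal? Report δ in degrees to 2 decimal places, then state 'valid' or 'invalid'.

α = atan 0.8 = 38.66°;  2α = 77.32°
edge 2: e_2 = (+0.35, +1.53);  n_2 = (+0.9748, -0.2230)
edge 3: e_3 = (-2.07, +1.20);  n_3 = (+0.5015, +0.8651)
∠(n_2, n_3) = 72.78°
δ = |180° − 72.78°| = 107.22°
107.22° > 2α = 77.32°  →  invalid

δ = 107.22°, invalid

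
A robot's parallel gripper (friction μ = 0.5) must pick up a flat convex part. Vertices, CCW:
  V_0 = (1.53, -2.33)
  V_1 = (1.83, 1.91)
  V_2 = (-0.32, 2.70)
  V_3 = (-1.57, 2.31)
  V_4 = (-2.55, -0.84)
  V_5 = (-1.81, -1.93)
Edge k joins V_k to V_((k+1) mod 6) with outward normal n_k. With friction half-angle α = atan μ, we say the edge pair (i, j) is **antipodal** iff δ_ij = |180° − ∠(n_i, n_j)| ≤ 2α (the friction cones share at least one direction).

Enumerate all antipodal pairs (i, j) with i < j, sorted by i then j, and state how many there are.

α = atan 0.5 = 26.57°;  2α = 53.13°
n_0 = (+0.9975, -0.0706)
n_1 = (+0.3449, +0.9386)
n_2 = (-0.2978, +0.9546)
n_3 = (-0.9549, +0.2971)
n_4 = (-0.8273, -0.5617)
n_5 = (-0.1189, -0.9929)
  (0,1): δ = 106.13°  ·
  (0,2): δ = 68.62°  ·
  (0,3): δ = 13.23°  ✓
  (0,4): δ = 38.22°  ✓
  (0,5): δ = 87.22°  ·
  (1,2): δ = 142.50°  ·
  (1,3): δ = 87.11°  ·
  (1,4): δ = 35.65°  ✓
  (1,5): δ = 13.35°  ✓
  (2,3): δ = 124.61°  ·
  (2,4): δ = 73.16°  ·
  (2,5): δ = 24.16°  ✓
  (3,4): δ = 128.55°  ·
  (3,5): δ = 79.55°  ·
  (4,5): δ = 131.00°  ·
antipodal pairs: 5

count = 5; pairs: (0,3), (0,4), (1,4), (1,5), (2,5)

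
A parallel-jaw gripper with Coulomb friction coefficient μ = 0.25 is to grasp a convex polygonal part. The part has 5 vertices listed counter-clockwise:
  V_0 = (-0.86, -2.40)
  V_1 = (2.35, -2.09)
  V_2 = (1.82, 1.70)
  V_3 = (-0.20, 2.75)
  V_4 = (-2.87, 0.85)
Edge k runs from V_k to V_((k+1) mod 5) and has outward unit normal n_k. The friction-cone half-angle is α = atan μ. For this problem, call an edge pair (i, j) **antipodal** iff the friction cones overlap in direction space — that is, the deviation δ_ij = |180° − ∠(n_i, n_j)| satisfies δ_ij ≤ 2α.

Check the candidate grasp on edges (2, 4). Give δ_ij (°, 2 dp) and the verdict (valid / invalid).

α = atan 0.25 = 14.04°;  2α = 28.07°
edge 2: e_2 = (-2.02, +1.05);  n_2 = (+0.4612, +0.8873)
edge 4: e_4 = (+2.01, -3.25);  n_4 = (-0.8505, -0.5260)
∠(n_2, n_4) = 149.20°
δ = |180° − 149.20°| = 30.80°
30.80° > 2α = 28.07°  →  invalid

δ = 30.80°, invalid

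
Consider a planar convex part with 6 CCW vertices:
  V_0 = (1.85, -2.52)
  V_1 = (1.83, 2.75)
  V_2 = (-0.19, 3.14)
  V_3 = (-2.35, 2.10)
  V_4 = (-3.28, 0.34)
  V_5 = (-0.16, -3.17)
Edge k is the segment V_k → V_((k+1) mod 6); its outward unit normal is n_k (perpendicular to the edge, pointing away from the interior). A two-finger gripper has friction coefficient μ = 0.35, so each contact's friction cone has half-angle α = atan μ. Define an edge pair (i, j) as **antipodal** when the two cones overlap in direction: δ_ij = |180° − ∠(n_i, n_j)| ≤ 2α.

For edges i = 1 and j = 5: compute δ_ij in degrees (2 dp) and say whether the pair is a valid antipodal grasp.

α = atan 0.35 = 19.29°;  2α = 38.58°
edge 1: e_1 = (-2.02, +0.39);  n_1 = (+0.1896, +0.9819)
edge 5: e_5 = (+2.01, +0.65);  n_5 = (+0.3077, -0.9515)
∠(n_1, n_5) = 151.15°
δ = |180° − 151.15°| = 28.85°
28.85° ≤ 2α = 38.58°  →  valid

δ = 28.85°, valid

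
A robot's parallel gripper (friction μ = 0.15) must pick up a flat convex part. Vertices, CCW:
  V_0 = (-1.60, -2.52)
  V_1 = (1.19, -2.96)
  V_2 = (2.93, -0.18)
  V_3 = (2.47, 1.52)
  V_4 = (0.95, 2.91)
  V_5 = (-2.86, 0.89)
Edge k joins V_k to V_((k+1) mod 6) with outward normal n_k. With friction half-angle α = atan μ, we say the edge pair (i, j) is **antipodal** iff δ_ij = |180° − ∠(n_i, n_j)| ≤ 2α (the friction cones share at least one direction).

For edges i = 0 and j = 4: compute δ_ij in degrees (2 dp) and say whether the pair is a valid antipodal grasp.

δ = 36.89°, invalid

α = atan 0.15 = 8.53°;  2α = 17.06°
edge 0: e_0 = (+2.79, -0.44);  n_0 = (-0.1558, -0.9878)
edge 4: e_4 = (-3.81, -2.02);  n_4 = (-0.4684, +0.8835)
∠(n_0, n_4) = 143.11°
δ = |180° − 143.11°| = 36.89°
36.89° > 2α = 17.06°  →  invalid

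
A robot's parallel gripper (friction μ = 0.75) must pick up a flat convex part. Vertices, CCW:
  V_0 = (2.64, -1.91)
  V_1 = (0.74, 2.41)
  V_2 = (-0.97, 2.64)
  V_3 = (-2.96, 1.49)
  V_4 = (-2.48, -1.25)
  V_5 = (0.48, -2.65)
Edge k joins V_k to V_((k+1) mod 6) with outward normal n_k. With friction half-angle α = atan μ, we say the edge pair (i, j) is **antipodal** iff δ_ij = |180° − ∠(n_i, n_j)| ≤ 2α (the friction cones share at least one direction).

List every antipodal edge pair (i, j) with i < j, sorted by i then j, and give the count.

count = 7; pairs: (0,3), (0,4), (1,3), (1,4), (1,5), (2,4), (2,5)

α = atan 0.75 = 36.87°;  2α = 73.74°
n_0 = (+0.9154, +0.4026)
n_1 = (+0.1333, +0.9911)
n_2 = (-0.5004, +0.8658)
n_3 = (-0.9850, -0.1726)
n_4 = (-0.4276, -0.9040)
n_5 = (+0.3241, -0.9460)
  (0,1): δ = 121.40°  ·
  (0,2): δ = 83.72°  ·
  (0,3): δ = 13.80°  ✓
  (0,4): δ = 40.95°  ✓
  (0,5): δ = 85.17°  ·
  (1,2): δ = 142.32°  ·
  (1,3): δ = 72.40°  ✓
  (1,4): δ = 17.65°  ✓
  (1,5): δ = 26.57°  ✓
  (2,3): δ = 110.09°  ·
  (2,4): δ = 55.34°  ✓
  (2,5): δ = 11.11°  ✓
  (3,4): δ = 125.25°  ·
  (3,5): δ = 81.03°  ·
  (4,5): δ = 135.78°  ·
antipodal pairs: 7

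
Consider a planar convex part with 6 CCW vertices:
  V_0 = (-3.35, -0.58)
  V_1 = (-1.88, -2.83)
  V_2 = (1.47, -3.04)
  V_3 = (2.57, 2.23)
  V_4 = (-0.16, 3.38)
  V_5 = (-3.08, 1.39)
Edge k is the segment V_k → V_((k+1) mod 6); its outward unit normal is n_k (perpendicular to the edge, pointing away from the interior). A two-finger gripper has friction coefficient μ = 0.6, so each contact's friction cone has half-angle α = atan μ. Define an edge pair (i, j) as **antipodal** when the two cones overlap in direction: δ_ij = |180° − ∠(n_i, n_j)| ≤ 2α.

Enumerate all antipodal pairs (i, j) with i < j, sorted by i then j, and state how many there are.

count = 6; pairs: (0,2), (0,3), (1,3), (1,4), (2,4), (2,5)

α = atan 0.6 = 30.96°;  2α = 61.93°
n_0 = (-0.8372, -0.5469)
n_1 = (-0.0626, -0.9980)
n_2 = (+0.9789, -0.2043)
n_3 = (+0.3882, +0.9216)
n_4 = (-0.5632, +0.8263)
n_5 = (-0.9907, +0.1358)
  (0,1): δ = 126.74°  ·
  (0,2): δ = 44.95°  ✓
  (0,3): δ = 34.00°  ✓
  (0,4): δ = 91.12°  ·
  (0,5): δ = 139.04°  ·
  (1,2): δ = 98.20°  ·
  (1,3): δ = 19.26°  ✓
  (1,4): δ = 37.86°  ✓
  (1,5): δ = 85.78°  ·
  (2,3): δ = 101.05°  ·
  (2,4): δ = 43.94°  ✓
  (2,5): δ = 3.99°  ✓
  (3,4): δ = 122.88°  ·
  (3,5): δ = 74.96°  ·
  (4,5): δ = 132.08°  ·
antipodal pairs: 6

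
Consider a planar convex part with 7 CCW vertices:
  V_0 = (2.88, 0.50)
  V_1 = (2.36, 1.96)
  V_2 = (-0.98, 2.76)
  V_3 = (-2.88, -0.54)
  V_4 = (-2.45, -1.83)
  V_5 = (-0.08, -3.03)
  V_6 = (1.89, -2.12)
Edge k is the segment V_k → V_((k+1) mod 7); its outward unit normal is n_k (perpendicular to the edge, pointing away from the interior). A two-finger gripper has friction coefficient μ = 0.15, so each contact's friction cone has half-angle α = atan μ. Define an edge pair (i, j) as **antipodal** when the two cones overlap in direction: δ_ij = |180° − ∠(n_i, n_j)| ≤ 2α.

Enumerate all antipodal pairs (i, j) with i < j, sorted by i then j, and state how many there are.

count = 3; pairs: (0,3), (1,4), (2,6)

α = atan 0.15 = 8.53°;  2α = 17.06°
n_0 = (+0.9420, +0.3355)
n_1 = (+0.2329, +0.9725)
n_2 = (-0.8666, +0.4990)
n_3 = (-0.9487, -0.3162)
n_4 = (-0.4517, -0.8922)
n_5 = (+0.4194, -0.9078)
n_6 = (+0.9354, -0.3535)
  (0,1): δ = 123.07°  ·
  (0,2): δ = 49.54°  ·
  (0,3): δ = 1.17°  ✓
  (0,4): δ = 43.54°  ·
  (0,5): δ = 95.19°  ·
  (0,6): δ = 139.70°  ·
  (1,2): δ = 106.46°  ·
  (1,3): δ = 58.10°  ·
  (1,4): δ = 13.38°  ✓
  (1,5): δ = 38.26°  ·
  (1,6): δ = 82.77°  ·
  (2,3): δ = 131.63°  ·
  (2,4): δ = 86.92°  ·
  (2,5): δ = 35.27°  ·
  (2,6): δ = 9.23°  ✓
  (3,4): δ = 135.29°  ·
  (3,5): δ = 83.64°  ·
  (3,6): δ = 39.13°  ·
  (4,5): δ = 128.35°  ·
  (4,6): δ = 83.85°  ·
  (5,6): δ = 135.49°  ·
antipodal pairs: 3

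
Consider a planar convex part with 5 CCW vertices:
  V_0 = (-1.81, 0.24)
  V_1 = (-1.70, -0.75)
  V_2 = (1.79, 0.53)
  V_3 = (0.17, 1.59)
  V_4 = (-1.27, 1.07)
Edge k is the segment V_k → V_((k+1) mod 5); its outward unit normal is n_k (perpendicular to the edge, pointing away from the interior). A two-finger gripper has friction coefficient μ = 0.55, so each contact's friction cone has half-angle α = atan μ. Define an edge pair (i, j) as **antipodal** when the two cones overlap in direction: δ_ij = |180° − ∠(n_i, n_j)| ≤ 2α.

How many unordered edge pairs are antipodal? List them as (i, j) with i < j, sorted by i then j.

α = atan 0.55 = 28.81°;  2α = 57.62°
n_0 = (-0.9939, -0.1104)
n_1 = (+0.3443, -0.9388)
n_2 = (+0.5475, +0.8368)
n_3 = (-0.3396, +0.9406)
n_4 = (-0.8382, +0.5453)
  (0,1): δ = 76.20°  ·
  (0,2): δ = 50.46°  ✓
  (0,3): δ = 103.52°  ·
  (0,4): δ = 140.61°  ·
  (1,2): δ = 53.34°  ✓
  (1,3): δ = 0.29°  ✓
  (1,4): δ = 36.81°  ✓
  (2,3): δ = 126.95°  ·
  (2,4): δ = 89.85°  ·
  (3,4): δ = 142.90°  ·
antipodal pairs: 4

count = 4; pairs: (0,2), (1,2), (1,3), (1,4)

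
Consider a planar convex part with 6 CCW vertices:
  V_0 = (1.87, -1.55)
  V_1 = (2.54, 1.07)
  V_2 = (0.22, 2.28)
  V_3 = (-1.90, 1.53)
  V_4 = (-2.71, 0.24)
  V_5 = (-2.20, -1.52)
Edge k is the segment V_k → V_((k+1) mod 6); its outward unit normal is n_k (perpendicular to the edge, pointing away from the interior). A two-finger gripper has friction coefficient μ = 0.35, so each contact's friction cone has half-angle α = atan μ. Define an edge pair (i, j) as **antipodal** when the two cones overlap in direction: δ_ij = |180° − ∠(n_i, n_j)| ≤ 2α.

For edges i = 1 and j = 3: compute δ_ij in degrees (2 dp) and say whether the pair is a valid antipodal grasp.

α = atan 0.35 = 19.29°;  2α = 38.58°
edge 1: e_1 = (-2.32, +1.21);  n_1 = (+0.4624, +0.8867)
edge 3: e_3 = (-0.81, -1.29);  n_3 = (-0.8469, +0.5318)
∠(n_1, n_3) = 85.42°
δ = |180° − 85.42°| = 94.58°
94.58° > 2α = 38.58°  →  invalid

δ = 94.58°, invalid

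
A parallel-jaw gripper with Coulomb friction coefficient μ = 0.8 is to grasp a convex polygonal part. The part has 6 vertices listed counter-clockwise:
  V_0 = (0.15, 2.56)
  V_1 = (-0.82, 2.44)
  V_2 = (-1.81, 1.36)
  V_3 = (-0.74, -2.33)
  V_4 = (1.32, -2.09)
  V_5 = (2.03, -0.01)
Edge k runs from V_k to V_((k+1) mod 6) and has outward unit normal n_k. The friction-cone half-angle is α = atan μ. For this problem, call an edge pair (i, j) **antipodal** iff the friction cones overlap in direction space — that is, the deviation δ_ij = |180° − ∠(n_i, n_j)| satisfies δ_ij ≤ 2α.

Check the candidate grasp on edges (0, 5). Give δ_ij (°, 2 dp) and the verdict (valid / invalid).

α = atan 0.8 = 38.66°;  2α = 77.32°
edge 0: e_0 = (-0.97, -0.12);  n_0 = (-0.1228, +0.9924)
edge 5: e_5 = (-1.88, +2.57);  n_5 = (+0.8071, +0.5904)
∠(n_0, n_5) = 60.87°
δ = |180° − 60.87°| = 119.13°
119.13° > 2α = 77.32°  →  invalid

δ = 119.13°, invalid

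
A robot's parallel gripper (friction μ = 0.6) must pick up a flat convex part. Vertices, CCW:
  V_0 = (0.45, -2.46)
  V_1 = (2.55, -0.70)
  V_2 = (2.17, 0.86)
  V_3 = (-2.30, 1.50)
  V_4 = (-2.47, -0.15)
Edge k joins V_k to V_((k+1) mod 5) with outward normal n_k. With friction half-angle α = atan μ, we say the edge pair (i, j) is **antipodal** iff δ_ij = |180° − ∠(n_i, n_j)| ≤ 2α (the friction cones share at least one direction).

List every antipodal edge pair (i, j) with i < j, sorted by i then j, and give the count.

α = atan 0.6 = 30.96°;  2α = 61.93°
n_0 = (+0.6423, -0.7664)
n_1 = (+0.9716, +0.2367)
n_2 = (+0.1417, +0.9899)
n_3 = (-0.9947, +0.1025)
n_4 = (-0.6204, -0.7843)
  (0,1): δ = 116.28°  ·
  (0,2): δ = 48.11°  ✓
  (0,3): δ = 44.15°  ✓
  (0,4): δ = 101.69°  ·
  (1,2): δ = 111.84°  ·
  (1,3): δ = 19.57°  ✓
  (1,4): δ = 37.96°  ✓
  (2,3): δ = 87.73°  ·
  (2,4): δ = 30.20°  ✓
  (3,4): δ = 122.46°  ·
antipodal pairs: 5

count = 5; pairs: (0,2), (0,3), (1,3), (1,4), (2,4)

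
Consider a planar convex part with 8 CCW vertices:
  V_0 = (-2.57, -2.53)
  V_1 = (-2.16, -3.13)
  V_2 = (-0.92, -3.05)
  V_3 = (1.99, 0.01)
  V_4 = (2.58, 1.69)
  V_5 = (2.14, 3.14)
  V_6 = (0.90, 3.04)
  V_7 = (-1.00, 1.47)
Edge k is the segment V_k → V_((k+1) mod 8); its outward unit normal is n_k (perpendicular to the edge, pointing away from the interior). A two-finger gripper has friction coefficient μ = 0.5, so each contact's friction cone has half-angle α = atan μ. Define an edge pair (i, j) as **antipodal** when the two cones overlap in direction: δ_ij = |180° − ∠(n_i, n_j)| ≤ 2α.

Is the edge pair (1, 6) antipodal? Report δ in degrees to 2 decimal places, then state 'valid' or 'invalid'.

α = atan 0.5 = 26.57°;  2α = 53.13°
edge 1: e_1 = (+1.24, +0.08);  n_1 = (+0.0644, -0.9979)
edge 6: e_6 = (-1.90, -1.57);  n_6 = (-0.6370, +0.7709)
∠(n_1, n_6) = 144.12°
δ = |180° − 144.12°| = 35.88°
35.88° ≤ 2α = 53.13°  →  valid

δ = 35.88°, valid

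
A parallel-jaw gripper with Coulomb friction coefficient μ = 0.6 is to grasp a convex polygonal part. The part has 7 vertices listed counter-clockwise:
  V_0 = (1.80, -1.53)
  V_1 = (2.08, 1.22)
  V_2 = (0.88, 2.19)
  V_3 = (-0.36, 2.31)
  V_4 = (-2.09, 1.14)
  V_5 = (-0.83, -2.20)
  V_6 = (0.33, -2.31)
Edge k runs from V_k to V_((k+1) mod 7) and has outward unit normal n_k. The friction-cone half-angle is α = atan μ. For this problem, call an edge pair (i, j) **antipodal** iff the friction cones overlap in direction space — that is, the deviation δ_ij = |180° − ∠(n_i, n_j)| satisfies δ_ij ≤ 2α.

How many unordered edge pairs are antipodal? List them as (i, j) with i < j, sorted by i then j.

α = atan 0.6 = 30.96°;  2α = 61.93°
n_0 = (+0.9949, -0.1013)
n_1 = (+0.6286, +0.7777)
n_2 = (+0.0963, +0.9954)
n_3 = (-0.5602, +0.8283)
n_4 = (-0.9356, -0.3530)
n_5 = (-0.0944, -0.9955)
n_6 = (+0.4687, -0.8833)
  (0,1): δ = 123.14°  ·
  (0,2): δ = 89.71°  ·
  (0,3): δ = 50.12°  ✓
  (0,4): δ = 26.48°  ✓
  (0,5): δ = 90.40°  ·
  (0,6): δ = 123.76°  ·
  (1,2): δ = 146.58°  ·
  (1,3): δ = 106.98°  ·
  (1,4): δ = 30.38°  ✓
  (1,5): δ = 33.53°  ✓
  (1,6): δ = 66.90°  ·
  (2,3): δ = 140.40°  ·
  (2,4): δ = 63.80°  ·
  (2,5): δ = 0.11°  ✓
  (2,6): δ = 33.48°  ✓
  (3,4): δ = 103.40°  ·
  (3,5): δ = 39.49°  ✓
  (3,6): δ = 6.12°  ✓
  (4,5): δ = 116.09°  ·
  (4,6): δ = 82.72°  ·
  (5,6): δ = 146.63°  ·
antipodal pairs: 8

count = 8; pairs: (0,3), (0,4), (1,4), (1,5), (2,5), (2,6), (3,5), (3,6)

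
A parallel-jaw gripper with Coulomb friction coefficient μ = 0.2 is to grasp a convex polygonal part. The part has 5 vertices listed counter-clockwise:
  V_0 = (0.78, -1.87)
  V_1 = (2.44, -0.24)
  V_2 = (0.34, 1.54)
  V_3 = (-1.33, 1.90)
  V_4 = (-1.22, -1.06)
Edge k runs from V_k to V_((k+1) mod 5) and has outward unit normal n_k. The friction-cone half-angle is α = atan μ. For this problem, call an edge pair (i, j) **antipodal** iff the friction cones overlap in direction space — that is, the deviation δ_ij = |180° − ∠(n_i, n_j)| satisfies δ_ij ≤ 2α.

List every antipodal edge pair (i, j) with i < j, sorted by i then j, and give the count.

α = atan 0.2 = 11.31°;  2α = 22.62°
n_0 = (+0.7006, -0.7135)
n_1 = (+0.6466, +0.7628)
n_2 = (+0.2107, +0.9775)
n_3 = (-0.9993, -0.0371)
n_4 = (-0.3754, -0.9269)
  (0,1): δ = 84.76°  ·
  (0,2): δ = 56.64°  ·
  (0,3): δ = 47.65°  ·
  (0,4): δ = 113.47°  ·
  (1,2): δ = 151.88°  ·
  (1,3): δ = 47.59°  ·
  (1,4): δ = 18.24°  ✓
  (2,3): δ = 75.71°  ·
  (2,4): δ = 9.88°  ✓
  (3,4): δ = 114.18°  ·
antipodal pairs: 2

count = 2; pairs: (1,4), (2,4)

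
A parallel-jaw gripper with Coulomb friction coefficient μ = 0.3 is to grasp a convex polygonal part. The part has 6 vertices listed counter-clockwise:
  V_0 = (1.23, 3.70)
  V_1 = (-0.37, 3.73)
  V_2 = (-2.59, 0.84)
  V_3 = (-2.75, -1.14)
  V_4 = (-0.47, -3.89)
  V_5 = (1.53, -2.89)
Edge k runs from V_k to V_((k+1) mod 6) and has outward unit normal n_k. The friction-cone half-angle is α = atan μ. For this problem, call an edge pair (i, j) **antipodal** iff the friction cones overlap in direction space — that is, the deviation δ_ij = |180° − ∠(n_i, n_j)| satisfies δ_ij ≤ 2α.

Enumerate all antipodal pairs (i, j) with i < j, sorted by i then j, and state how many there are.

α = atan 0.3 = 16.70°;  2α = 33.40°
n_0 = (+0.0187, +0.9998)
n_1 = (-0.7930, +0.6092)
n_2 = (-0.9968, +0.0805)
n_3 = (-0.7698, -0.6383)
n_4 = (+0.4472, -0.8944)
n_5 = (+0.9990, +0.0455)
  (0,1): δ = 126.46°  ·
  (0,2): δ = 93.55°  ·
  (0,3): δ = 49.26°  ·
  (0,4): δ = 27.64°  ✓
  (0,5): δ = 93.68°  ·
  (1,2): δ = 147.09°  ·
  (1,3): δ = 102.81°  ·
  (1,4): δ = 25.90°  ✓
  (1,5): δ = 40.14°  ·
  (2,3): δ = 135.72°  ·
  (2,4): δ = 58.82°  ·
  (2,5): δ = 7.23°  ✓
  (3,4): δ = 103.10°  ·
  (3,5): δ = 37.06°  ·
  (4,5): δ = 113.96°  ·
antipodal pairs: 3

count = 3; pairs: (0,4), (1,4), (2,5)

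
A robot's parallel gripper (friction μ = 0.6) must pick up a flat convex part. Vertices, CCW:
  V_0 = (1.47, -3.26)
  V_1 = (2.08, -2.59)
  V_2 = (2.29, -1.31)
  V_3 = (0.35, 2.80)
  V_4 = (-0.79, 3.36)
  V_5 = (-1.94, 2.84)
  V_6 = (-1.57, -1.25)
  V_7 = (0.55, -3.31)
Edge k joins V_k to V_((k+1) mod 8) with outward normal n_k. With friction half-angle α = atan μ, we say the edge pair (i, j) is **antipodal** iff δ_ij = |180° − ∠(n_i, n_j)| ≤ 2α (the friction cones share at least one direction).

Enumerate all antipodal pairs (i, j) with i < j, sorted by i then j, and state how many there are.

count = 11; pairs: (0,4), (0,5), (1,4), (1,5), (1,6), (2,5), (2,6), (3,5), (3,6), (3,7), (4,7)

α = atan 0.6 = 30.96°;  2α = 61.93°
n_0 = (+0.7394, -0.6732)
n_1 = (+0.9868, -0.1619)
n_2 = (+0.9043, +0.4269)
n_3 = (+0.4409, +0.8976)
n_4 = (-0.4120, +0.9112)
n_5 = (-0.9959, -0.0901)
n_6 = (-0.6969, -0.7172)
n_7 = (+0.0543, -0.9985)
  (0,1): δ = 147.00°  ·
  (0,2): δ = 112.42°  ·
  (0,3): δ = 73.85°  ·
  (0,4): δ = 23.35°  ✓
  (0,5): δ = 47.49°  ✓
  (0,6): δ = 88.14°  ·
  (0,7): δ = 135.43°  ·
  (1,2): δ = 145.41°  ·
  (1,3): δ = 106.84°  ·
  (1,4): δ = 56.35°  ✓
  (1,5): δ = 14.49°  ✓
  (1,6): δ = 55.14°  ✓
  (1,7): δ = 102.43°  ·
  (2,3): δ = 141.43°  ·
  (2,4): δ = 90.94°  ·
  (2,5): δ = 20.10°  ✓
  (2,6): δ = 20.55°  ✓
  (2,7): δ = 67.84°  ·
  (3,4): δ = 129.51°  ·
  (3,5): δ = 58.67°  ✓
  (3,6): δ = 18.02°  ✓
  (3,7): δ = 29.27°  ✓
  (4,5): δ = 109.16°  ·
  (4,6): δ = 68.51°  ·
  (4,7): δ = 21.22°  ✓
  (5,6): δ = 139.35°  ·
  (5,7): δ = 92.06°  ·
  (6,7): δ = 132.71°  ·
antipodal pairs: 11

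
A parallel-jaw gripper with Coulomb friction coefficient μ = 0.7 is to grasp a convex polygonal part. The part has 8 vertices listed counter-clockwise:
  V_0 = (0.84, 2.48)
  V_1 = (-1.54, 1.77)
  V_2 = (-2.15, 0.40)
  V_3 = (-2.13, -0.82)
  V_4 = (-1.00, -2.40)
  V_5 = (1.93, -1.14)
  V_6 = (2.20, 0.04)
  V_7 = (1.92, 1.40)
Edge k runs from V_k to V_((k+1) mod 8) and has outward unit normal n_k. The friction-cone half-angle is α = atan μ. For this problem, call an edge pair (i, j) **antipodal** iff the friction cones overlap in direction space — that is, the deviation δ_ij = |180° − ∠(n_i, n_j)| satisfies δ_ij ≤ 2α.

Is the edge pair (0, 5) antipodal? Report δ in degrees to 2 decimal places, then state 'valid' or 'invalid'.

α = atan 0.7 = 34.99°;  2α = 69.98°
edge 0: e_0 = (-2.38, -0.71);  n_0 = (-0.2859, +0.9583)
edge 5: e_5 = (+0.27, +1.18);  n_5 = (+0.9748, -0.2230)
∠(n_0, n_5) = 119.50°
δ = |180° − 119.50°| = 60.50°
60.50° ≤ 2α = 69.98°  →  valid

δ = 60.50°, valid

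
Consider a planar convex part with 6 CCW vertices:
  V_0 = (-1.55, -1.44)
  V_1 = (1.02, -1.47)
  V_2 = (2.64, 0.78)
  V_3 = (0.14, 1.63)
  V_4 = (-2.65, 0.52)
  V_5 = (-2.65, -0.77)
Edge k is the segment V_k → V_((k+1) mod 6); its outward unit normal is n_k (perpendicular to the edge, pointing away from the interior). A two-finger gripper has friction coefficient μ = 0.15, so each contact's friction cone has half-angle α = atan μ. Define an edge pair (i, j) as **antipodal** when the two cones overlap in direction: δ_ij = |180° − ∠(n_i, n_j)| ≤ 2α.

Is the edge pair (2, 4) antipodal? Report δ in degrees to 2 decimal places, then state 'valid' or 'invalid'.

δ = 71.22°, invalid

α = atan 0.15 = 8.53°;  2α = 17.06°
edge 2: e_2 = (-2.50, +0.85);  n_2 = (+0.3219, +0.9468)
edge 4: e_4 = (+0.00, -1.29);  n_4 = (-1.0000, -0.0000)
∠(n_2, n_4) = 108.78°
δ = |180° − 108.78°| = 71.22°
71.22° > 2α = 17.06°  →  invalid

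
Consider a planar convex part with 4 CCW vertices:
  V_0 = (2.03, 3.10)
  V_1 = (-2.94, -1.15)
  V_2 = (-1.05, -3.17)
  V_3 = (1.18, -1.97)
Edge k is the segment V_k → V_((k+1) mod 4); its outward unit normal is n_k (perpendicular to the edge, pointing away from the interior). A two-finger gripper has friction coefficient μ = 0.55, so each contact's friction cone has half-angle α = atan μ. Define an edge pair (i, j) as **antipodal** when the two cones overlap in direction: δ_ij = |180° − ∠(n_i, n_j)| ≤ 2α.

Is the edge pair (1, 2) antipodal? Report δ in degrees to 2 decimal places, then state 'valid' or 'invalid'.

δ = 104.81°, invalid

α = atan 0.55 = 28.81°;  2α = 57.62°
edge 1: e_1 = (+1.89, -2.02);  n_1 = (-0.7302, -0.6832)
edge 2: e_2 = (+2.23, +1.20);  n_2 = (+0.4739, -0.8806)
∠(n_1, n_2) = 75.19°
δ = |180° − 75.19°| = 104.81°
104.81° > 2α = 57.62°  →  invalid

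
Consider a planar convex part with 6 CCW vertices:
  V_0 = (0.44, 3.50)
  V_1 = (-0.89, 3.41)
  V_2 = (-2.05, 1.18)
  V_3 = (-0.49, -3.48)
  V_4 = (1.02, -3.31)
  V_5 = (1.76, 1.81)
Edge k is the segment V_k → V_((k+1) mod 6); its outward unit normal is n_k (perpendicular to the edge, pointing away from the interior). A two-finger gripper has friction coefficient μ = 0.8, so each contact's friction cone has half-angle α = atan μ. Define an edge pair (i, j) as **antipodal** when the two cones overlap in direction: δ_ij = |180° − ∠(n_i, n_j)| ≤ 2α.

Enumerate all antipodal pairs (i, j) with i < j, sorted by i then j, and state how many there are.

count = 8; pairs: (0,2), (0,3), (1,3), (1,4), (1,5), (2,4), (2,5), (3,5)

α = atan 0.8 = 38.66°;  2α = 77.32°
n_0 = (-0.0675, +0.9977)
n_1 = (-0.8872, +0.4615)
n_2 = (-0.9483, -0.3174)
n_3 = (+0.1119, -0.9937)
n_4 = (+0.9897, -0.1430)
n_5 = (+0.7881, +0.6156)
  (0,1): δ = 121.35°  ·
  (0,2): δ = 75.36°  ✓
  (0,3): δ = 2.55°  ✓
  (0,4): δ = 77.90°  ·
  (0,5): δ = 124.12°  ·
  (1,2): δ = 134.01°  ·
  (1,3): δ = 56.09°  ✓
  (1,4): δ = 19.26°  ✓
  (1,5): δ = 65.47°  ✓
  (2,3): δ = 102.09°  ·
  (2,4): δ = 26.73°  ✓
  (2,5): δ = 19.48°  ✓
  (3,4): δ = 104.65°  ·
  (3,5): δ = 58.43°  ✓
  (4,5): δ = 133.78°  ·
antipodal pairs: 8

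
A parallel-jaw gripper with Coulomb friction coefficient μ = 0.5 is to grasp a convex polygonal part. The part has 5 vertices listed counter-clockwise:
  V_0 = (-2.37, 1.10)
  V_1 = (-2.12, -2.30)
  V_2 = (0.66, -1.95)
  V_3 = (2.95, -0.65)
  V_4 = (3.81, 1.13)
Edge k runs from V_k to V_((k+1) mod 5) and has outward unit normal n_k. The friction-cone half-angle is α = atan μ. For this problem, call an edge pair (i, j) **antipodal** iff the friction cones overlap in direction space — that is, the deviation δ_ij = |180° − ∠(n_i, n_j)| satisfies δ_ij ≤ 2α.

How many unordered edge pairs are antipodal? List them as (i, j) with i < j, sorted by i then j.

α = atan 0.5 = 26.57°;  2α = 53.13°
n_0 = (-0.9973, -0.0733)
n_1 = (+0.1249, -0.9922)
n_2 = (+0.4937, -0.8696)
n_3 = (+0.9004, -0.4350)
n_4 = (-0.0049, +1.0000)
  (0,1): δ = 87.03°  ·
  (0,2): δ = 64.62°  ·
  (0,3): δ = 29.99°  ✓
  (0,4): δ = 86.07°  ·
  (1,2): δ = 157.59°  ·
  (1,3): δ = 122.96°  ·
  (1,4): δ = 6.90°  ✓
  (2,3): δ = 145.37°  ·
  (2,4): δ = 29.30°  ✓
  (3,4): δ = 63.93°  ·
antipodal pairs: 3

count = 3; pairs: (0,3), (1,4), (2,4)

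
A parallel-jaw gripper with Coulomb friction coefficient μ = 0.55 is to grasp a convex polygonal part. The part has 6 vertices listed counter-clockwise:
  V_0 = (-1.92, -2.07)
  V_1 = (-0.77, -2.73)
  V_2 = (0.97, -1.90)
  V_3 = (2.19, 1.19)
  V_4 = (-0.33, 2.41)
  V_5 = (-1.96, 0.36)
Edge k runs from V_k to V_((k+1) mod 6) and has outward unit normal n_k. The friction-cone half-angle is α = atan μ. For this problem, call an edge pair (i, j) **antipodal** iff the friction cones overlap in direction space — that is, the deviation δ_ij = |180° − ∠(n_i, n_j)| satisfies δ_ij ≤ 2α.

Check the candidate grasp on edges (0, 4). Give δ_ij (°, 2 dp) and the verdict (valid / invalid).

α = atan 0.55 = 28.81°;  2α = 57.62°
edge 0: e_0 = (+1.15, -0.66);  n_0 = (-0.4978, -0.8673)
edge 4: e_4 = (-1.63, -2.05);  n_4 = (-0.7827, +0.6224)
∠(n_0, n_4) = 98.64°
δ = |180° − 98.64°| = 81.36°
81.36° > 2α = 57.62°  →  invalid

δ = 81.36°, invalid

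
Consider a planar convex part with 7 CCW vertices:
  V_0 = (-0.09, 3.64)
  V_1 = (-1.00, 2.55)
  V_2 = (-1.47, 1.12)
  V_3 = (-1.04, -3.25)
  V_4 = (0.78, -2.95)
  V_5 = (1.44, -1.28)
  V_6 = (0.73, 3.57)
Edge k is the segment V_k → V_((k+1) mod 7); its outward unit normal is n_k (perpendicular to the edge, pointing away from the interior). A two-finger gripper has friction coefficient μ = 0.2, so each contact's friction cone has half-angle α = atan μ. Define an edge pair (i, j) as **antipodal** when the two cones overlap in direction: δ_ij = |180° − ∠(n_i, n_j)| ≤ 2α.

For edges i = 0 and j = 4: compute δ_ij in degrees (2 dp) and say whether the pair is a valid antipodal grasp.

δ = 18.29°, valid

α = atan 0.2 = 11.31°;  2α = 22.62°
edge 0: e_0 = (-0.91, -1.09);  n_0 = (-0.7676, +0.6409)
edge 4: e_4 = (+0.66, +1.67);  n_4 = (+0.9300, -0.3675)
∠(n_0, n_4) = 161.71°
δ = |180° − 161.71°| = 18.29°
18.29° ≤ 2α = 22.62°  →  valid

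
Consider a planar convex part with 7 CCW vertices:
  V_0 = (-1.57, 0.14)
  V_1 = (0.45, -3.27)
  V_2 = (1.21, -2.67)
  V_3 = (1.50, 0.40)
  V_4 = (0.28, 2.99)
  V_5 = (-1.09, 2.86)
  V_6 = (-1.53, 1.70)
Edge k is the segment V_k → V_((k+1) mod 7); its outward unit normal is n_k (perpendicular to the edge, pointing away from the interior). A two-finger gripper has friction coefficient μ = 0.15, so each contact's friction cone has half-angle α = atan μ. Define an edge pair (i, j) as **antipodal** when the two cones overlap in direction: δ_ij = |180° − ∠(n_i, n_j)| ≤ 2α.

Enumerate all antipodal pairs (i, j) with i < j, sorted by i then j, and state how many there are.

count = 3; pairs: (0,3), (2,5), (2,6)

α = atan 0.15 = 8.53°;  2α = 17.06°
n_0 = (-0.8604, -0.5097)
n_1 = (+0.6196, -0.7849)
n_2 = (+0.9956, -0.0940)
n_3 = (+0.9047, +0.4261)
n_4 = (-0.0945, +0.9955)
n_5 = (-0.9350, +0.3547)
n_6 = (-0.9997, +0.0256)
  (0,1): δ = 82.35°  ·
  (0,2): δ = 36.04°  ·
  (0,3): δ = 5.42°  ✓
  (0,4): δ = 64.78°  ·
  (0,5): δ = 128.59°  ·
  (0,6): δ = 147.89°  ·
  (1,2): δ = 133.69°  ·
  (1,3): δ = 103.07°  ·
  (1,4): δ = 32.87°  ·
  (1,5): δ = 30.94°  ·
  (1,6): δ = 50.24°  ·
  (2,3): δ = 149.38°  ·
  (2,4): δ = 79.18°  ·
  (2,5): δ = 15.38°  ✓
  (2,6): δ = 3.93°  ✓
  (3,4): δ = 109.80°  ·
  (3,5): δ = 45.99°  ·
  (3,6): δ = 26.69°  ·
  (4,5): δ = 116.19°  ·
  (4,6): δ = 96.89°  ·
  (5,6): δ = 160.70°  ·
antipodal pairs: 3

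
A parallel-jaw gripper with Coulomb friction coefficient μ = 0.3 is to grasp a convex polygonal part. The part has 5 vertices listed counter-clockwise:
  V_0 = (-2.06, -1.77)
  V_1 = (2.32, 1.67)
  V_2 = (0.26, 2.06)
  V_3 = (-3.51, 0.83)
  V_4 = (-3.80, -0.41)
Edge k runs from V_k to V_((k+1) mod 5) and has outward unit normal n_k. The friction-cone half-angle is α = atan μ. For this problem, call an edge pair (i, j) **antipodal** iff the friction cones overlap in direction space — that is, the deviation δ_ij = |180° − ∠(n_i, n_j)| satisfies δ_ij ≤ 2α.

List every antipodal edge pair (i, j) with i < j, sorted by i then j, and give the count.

count = 2; pairs: (0,2), (1,4)

α = atan 0.3 = 16.70°;  2α = 33.40°
n_0 = (+0.6177, -0.7864)
n_1 = (+0.1860, +0.9825)
n_2 = (-0.3102, +0.9507)
n_3 = (-0.9737, +0.2277)
n_4 = (-0.6158, -0.7879)
  (0,1): δ = 48.87°  ·
  (0,2): δ = 20.08°  ✓
  (0,3): δ = 38.69°  ·
  (0,4): δ = 103.84°  ·
  (1,2): δ = 151.21°  ·
  (1,3): δ = 92.44°  ·
  (1,4): δ = 27.29°  ✓
  (2,3): δ = 121.23°  ·
  (2,4): δ = 56.08°  ·
  (3,4): δ = 114.85°  ·
antipodal pairs: 2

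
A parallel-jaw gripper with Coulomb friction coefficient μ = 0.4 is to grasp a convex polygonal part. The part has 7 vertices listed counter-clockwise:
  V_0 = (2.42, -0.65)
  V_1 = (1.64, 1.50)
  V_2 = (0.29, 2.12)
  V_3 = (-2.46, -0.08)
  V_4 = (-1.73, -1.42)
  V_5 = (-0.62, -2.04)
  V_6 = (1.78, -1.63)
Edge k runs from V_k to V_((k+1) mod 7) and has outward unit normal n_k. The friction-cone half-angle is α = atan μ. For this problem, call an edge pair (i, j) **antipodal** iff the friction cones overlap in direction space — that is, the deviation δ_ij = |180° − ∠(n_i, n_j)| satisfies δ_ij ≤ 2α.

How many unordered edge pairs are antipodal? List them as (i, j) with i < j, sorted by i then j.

α = atan 0.4 = 21.80°;  2α = 43.60°
n_0 = (+0.9400, +0.3410)
n_1 = (+0.4173, +0.9087)
n_2 = (-0.6247, +0.7809)
n_3 = (-0.8781, -0.4784)
n_4 = (-0.4876, -0.8730)
n_5 = (+0.1684, -0.9857)
n_6 = (+0.8373, -0.5468)
  (0,1): δ = 134.61°  ·
  (0,2): δ = 71.28°  ·
  (0,3): δ = 8.64°  ✓
  (0,4): δ = 40.87°  ✓
  (0,5): δ = 79.75°  ·
  (0,6): δ = 126.91°  ·
  (1,2): δ = 116.67°  ·
  (1,3): δ = 36.75°  ✓
  (1,4): δ = 4.52°  ✓
  (1,5): δ = 34.36°  ✓
  (1,6): δ = 81.52°  ·
  (2,3): δ = 100.08°  ·
  (2,4): δ = 67.85°  ·
  (2,5): δ = 28.97°  ✓
  (2,6): δ = 18.19°  ✓
  (3,4): δ = 147.77°  ·
  (3,5): δ = 108.89°  ·
  (3,6): δ = 61.73°  ·
  (4,5): δ = 141.12°  ·
  (4,6): δ = 93.96°  ·
  (5,6): δ = 132.84°  ·
antipodal pairs: 7

count = 7; pairs: (0,3), (0,4), (1,3), (1,4), (1,5), (2,5), (2,6)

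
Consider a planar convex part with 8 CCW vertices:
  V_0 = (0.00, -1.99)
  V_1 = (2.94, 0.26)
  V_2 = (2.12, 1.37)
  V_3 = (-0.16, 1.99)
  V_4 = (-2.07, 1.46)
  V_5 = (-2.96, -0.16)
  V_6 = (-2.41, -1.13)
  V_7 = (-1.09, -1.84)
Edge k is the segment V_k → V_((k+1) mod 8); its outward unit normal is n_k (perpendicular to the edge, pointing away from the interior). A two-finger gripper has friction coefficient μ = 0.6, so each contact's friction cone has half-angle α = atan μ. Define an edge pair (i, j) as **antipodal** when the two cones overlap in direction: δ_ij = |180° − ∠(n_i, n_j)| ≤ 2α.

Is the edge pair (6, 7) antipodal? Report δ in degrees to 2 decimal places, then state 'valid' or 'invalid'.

α = atan 0.6 = 30.96°;  2α = 61.93°
edge 6: e_6 = (+1.32, -0.71);  n_6 = (-0.4737, -0.8807)
edge 7: e_7 = (+1.09, -0.15);  n_7 = (-0.1363, -0.9907)
∠(n_6, n_7) = 20.44°
δ = |180° − 20.44°| = 159.56°
159.56° > 2α = 61.93°  →  invalid

δ = 159.56°, invalid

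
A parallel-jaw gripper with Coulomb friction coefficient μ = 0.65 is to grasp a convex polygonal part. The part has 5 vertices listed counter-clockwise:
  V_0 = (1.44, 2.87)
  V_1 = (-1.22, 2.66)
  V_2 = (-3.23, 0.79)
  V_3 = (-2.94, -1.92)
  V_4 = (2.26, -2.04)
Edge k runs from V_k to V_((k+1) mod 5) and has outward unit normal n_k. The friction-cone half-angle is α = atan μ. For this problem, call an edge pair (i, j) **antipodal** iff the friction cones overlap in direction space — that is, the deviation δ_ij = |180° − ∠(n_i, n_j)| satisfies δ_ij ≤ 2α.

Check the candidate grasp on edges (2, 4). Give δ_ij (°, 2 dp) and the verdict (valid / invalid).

δ = 3.37°, valid

α = atan 0.65 = 33.02°;  2α = 66.05°
edge 2: e_2 = (+0.29, -2.71);  n_2 = (-0.9943, -0.1064)
edge 4: e_4 = (-0.82, +4.91);  n_4 = (+0.9863, +0.1647)
∠(n_2, n_4) = 176.63°
δ = |180° − 176.63°| = 3.37°
3.37° ≤ 2α = 66.05°  →  valid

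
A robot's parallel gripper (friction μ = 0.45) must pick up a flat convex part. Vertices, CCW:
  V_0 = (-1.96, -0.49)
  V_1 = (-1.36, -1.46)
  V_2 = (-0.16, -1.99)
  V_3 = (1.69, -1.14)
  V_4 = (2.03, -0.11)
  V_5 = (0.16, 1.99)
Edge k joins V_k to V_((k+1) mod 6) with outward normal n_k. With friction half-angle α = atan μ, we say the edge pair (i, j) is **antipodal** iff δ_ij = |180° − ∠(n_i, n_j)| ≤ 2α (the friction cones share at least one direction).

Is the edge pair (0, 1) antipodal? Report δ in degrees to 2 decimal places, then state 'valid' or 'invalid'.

δ = 145.57°, invalid

α = atan 0.45 = 24.23°;  2α = 48.46°
edge 0: e_0 = (+0.60, -0.97);  n_0 = (-0.8505, -0.5261)
edge 1: e_1 = (+1.20, -0.53);  n_1 = (-0.4040, -0.9148)
∠(n_0, n_1) = 34.43°
δ = |180° − 34.43°| = 145.57°
145.57° > 2α = 48.46°  →  invalid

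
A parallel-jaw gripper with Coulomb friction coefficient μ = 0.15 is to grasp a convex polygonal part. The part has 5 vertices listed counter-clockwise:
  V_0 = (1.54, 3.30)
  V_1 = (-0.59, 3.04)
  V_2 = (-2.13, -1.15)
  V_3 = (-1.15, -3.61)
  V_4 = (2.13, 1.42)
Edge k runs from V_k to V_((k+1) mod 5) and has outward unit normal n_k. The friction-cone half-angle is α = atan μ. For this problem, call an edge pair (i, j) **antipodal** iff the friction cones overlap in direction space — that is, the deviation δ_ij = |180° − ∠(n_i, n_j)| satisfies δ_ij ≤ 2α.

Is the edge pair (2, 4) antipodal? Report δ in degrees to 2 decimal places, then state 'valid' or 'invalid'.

δ = 4.30°, valid

α = atan 0.15 = 8.53°;  2α = 17.06°
edge 2: e_2 = (+0.98, -2.46);  n_2 = (-0.9290, -0.3701)
edge 4: e_4 = (-0.59, +1.88);  n_4 = (+0.9541, +0.2994)
∠(n_2, n_4) = 175.70°
δ = |180° − 175.70°| = 4.30°
4.30° ≤ 2α = 17.06°  →  valid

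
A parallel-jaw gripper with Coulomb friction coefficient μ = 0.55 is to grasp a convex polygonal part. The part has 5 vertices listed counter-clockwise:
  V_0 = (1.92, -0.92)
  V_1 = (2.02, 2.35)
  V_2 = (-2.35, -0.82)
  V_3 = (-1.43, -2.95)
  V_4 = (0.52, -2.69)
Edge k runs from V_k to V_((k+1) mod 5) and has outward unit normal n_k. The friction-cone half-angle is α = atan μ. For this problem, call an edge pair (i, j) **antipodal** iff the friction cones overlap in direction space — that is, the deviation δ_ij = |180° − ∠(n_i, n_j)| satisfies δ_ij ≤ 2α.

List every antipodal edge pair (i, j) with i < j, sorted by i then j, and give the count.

α = atan 0.55 = 28.81°;  2α = 57.62°
n_0 = (+0.9995, -0.0306)
n_1 = (-0.5872, +0.8095)
n_2 = (-0.9180, -0.3965)
n_3 = (+0.1322, -0.9912)
n_4 = (+0.7843, -0.6204)
  (0,1): δ = 52.29°  ✓
  (0,2): δ = 25.11°  ✓
  (0,3): δ = 99.35°  ·
  (0,4): δ = 143.41°  ·
  (1,2): δ = 102.60°  ·
  (1,3): δ = 28.36°  ✓
  (1,4): δ = 15.70°  ✓
  (2,3): δ = 105.77°  ·
  (2,4): δ = 61.70°  ·
  (3,4): δ = 135.94°  ·
antipodal pairs: 4

count = 4; pairs: (0,1), (0,2), (1,3), (1,4)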